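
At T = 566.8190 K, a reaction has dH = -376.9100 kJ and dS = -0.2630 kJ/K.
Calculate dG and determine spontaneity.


T*dS = 566.8190 * -0.2630 = -149.0734 kJ
dG = -376.9100 + 149.0734 = -227.8366 kJ (spontaneous)

dG = -227.8366 kJ, spontaneous


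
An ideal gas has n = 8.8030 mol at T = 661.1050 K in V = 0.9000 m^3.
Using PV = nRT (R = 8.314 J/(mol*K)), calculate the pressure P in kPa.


P = nRT/V = 8.8030 * 8.314 * 661.1050 / 0.9000
= 48385.0466 / 0.9000 = 53761.1629 Pa = 53.7612 kPa

53.7612 kPa


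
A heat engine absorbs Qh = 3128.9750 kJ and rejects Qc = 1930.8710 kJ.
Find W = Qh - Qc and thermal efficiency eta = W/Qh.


W = 3128.9750 - 1930.8710 = 1198.1040 kJ
eta = 1198.1040 / 3128.9750 = 0.3829 = 38.2906%

W = 1198.1040 kJ, eta = 38.2906%


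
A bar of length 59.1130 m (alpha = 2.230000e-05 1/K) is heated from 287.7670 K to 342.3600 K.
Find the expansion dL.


dT = 54.5930 K
dL = 2.230000e-05 * 59.1130 * 54.5930 = 0.071966 m
L_final = 59.184966 m

dL = 0.071966 m


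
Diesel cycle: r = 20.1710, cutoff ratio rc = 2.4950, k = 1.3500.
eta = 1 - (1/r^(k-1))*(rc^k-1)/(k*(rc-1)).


r^(k-1) = 2.8619
rc^k = 3.4359
eta = 0.5783 = 57.8268%

57.8268%


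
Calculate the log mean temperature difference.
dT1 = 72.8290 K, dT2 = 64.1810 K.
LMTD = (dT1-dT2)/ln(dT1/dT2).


dT1/dT2 = 1.1347
ln(dT1/dT2) = 0.1264
LMTD = 8.6480 / 0.1264 = 68.4139 K

68.4139 K


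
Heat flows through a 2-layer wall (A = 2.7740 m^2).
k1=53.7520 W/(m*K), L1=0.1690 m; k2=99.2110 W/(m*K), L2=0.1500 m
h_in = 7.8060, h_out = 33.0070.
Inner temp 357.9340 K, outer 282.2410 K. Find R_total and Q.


R_conv_in = 1/(7.8060*2.7740) = 0.0462
R_1 = 0.1690/(53.7520*2.7740) = 0.0011
R_2 = 0.1500/(99.2110*2.7740) = 0.0005
R_conv_out = 1/(33.0070*2.7740) = 0.0109
R_total = 0.0588 K/W
Q = 75.6930 / 0.0588 = 1287.7065 W

R_total = 0.0588 K/W, Q = 1287.7065 W


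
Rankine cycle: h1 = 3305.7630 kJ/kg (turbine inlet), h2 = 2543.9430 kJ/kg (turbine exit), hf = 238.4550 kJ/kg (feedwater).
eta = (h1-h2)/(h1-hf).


W = 761.8200 kJ/kg
Q_in = 3067.3080 kJ/kg
eta = 0.2484 = 24.8368%

eta = 24.8368%


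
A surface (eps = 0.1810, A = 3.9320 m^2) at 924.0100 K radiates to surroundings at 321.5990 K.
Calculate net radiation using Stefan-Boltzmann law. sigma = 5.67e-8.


T^4 = 7.2897e+11
Tsurr^4 = 1.0697e+10
Q = 0.1810 * 5.67e-8 * 3.9320 * 7.1827e+11 = 28984.2267 W

28984.2267 W


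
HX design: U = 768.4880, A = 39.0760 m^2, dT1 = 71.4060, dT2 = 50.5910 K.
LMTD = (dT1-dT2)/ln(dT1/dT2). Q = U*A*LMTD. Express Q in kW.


LMTD = 60.4019 K
Q = 768.4880 * 39.0760 * 60.4019 = 1813835.9003 W = 1813.8359 kW

1813.8359 kW


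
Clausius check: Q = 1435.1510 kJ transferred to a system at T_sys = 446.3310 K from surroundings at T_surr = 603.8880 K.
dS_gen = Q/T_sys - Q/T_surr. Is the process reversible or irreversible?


dS_sys = 1435.1510/446.3310 = 3.2154 kJ/K
dS_surr = -1435.1510/603.8880 = -2.3765 kJ/K
dS_gen = 3.2154 - 2.3765 = 0.8389 kJ/K (irreversible)

dS_gen = 0.8389 kJ/K, irreversible


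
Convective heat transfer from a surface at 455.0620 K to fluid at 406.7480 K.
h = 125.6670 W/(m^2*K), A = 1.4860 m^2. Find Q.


dT = 48.3140 K
Q = 125.6670 * 1.4860 * 48.3140 = 9022.2125 W

9022.2125 W


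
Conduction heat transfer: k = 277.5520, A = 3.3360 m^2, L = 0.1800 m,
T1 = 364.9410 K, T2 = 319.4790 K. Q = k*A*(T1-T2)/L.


dT = 45.4620 K
Q = 277.5520 * 3.3360 * 45.4620 / 0.1800 = 233854.8792 W

233854.8792 W


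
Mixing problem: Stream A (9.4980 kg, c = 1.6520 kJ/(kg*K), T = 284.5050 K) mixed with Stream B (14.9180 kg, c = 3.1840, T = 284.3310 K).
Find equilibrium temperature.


num = 17969.4946
den = 63.1896
Tf = 284.3742 K

284.3742 K


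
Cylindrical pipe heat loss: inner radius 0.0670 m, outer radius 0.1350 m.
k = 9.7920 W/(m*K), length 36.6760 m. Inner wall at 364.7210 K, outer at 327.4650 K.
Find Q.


dT = 37.2560 K
ln(ro/ri) = 0.7006
Q = 2*pi*9.7920*36.6760*37.2560 / 0.7006 = 119997.0000 W

119997.0000 W


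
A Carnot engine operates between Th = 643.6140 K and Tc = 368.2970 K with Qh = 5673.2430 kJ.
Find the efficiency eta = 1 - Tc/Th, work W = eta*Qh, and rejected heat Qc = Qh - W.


eta = 1 - 368.2970/643.6140 = 0.4278
W = 0.4278 * 5673.2430 = 2426.8276 kJ
Qc = 5673.2430 - 2426.8276 = 3246.4154 kJ

eta = 42.7767%, W = 2426.8276 kJ, Qc = 3246.4154 kJ


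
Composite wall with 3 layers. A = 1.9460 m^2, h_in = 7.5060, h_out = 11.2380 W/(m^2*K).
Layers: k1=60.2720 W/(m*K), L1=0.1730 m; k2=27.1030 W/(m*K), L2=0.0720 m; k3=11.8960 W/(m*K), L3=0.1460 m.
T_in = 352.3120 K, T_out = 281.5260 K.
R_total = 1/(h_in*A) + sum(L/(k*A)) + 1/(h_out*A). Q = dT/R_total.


R_conv_in = 1/(7.5060*1.9460) = 0.0685
R_1 = 0.1730/(60.2720*1.9460) = 0.0015
R_2 = 0.0720/(27.1030*1.9460) = 0.0014
R_3 = 0.1460/(11.8960*1.9460) = 0.0063
R_conv_out = 1/(11.2380*1.9460) = 0.0457
R_total = 0.1233 K/W
Q = 70.7860 / 0.1233 = 573.9315 W

R_total = 0.1233 K/W, Q = 573.9315 W


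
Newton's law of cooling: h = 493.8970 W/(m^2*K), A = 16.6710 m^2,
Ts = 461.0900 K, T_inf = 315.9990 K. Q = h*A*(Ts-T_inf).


dT = 145.0910 K
Q = 493.8970 * 16.6710 * 145.0910 = 1194644.0205 W

1194644.0205 W


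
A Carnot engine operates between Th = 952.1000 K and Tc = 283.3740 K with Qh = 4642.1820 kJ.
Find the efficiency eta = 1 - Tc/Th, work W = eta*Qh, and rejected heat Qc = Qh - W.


eta = 1 - 283.3740/952.1000 = 0.7024
W = 0.7024 * 4642.1820 = 3260.5270 kJ
Qc = 4642.1820 - 3260.5270 = 1381.6550 kJ

eta = 70.2369%, W = 3260.5270 kJ, Qc = 1381.6550 kJ


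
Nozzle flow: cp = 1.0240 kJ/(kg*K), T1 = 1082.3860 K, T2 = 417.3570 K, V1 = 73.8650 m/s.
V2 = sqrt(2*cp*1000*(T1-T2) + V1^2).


dT = 665.0290 K
2*cp*1000*dT = 1361979.3920
V1^2 = 5456.0382
V2 = sqrt(1367435.4302) = 1169.3739 m/s

1169.3739 m/s


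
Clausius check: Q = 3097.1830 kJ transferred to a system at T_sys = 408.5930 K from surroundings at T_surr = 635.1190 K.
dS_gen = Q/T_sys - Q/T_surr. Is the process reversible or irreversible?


dS_sys = 3097.1830/408.5930 = 7.5801 kJ/K
dS_surr = -3097.1830/635.1190 = -4.8765 kJ/K
dS_gen = 7.5801 - 4.8765 = 2.7036 kJ/K (irreversible)

dS_gen = 2.7036 kJ/K, irreversible


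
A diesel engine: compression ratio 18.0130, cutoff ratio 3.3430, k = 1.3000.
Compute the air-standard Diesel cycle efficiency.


r^(k-1) = 2.3805
rc^k = 4.8015
eta = 0.4757 = 47.5719%

47.5719%


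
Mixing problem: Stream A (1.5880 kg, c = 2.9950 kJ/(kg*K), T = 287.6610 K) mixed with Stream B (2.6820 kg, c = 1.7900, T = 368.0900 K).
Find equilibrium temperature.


num = 3135.2521
den = 9.5568
Tf = 328.0637 K

328.0637 K


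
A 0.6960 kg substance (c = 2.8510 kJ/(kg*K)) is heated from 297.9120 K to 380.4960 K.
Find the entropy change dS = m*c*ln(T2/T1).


T2/T1 = 1.2772
ln(T2/T1) = 0.2447
dS = 0.6960 * 2.8510 * 0.2447 = 0.4855 kJ/K

0.4855 kJ/K


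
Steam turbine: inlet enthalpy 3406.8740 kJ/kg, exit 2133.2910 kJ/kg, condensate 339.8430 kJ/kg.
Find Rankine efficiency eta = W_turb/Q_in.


W = 1273.5830 kJ/kg
Q_in = 3067.0310 kJ/kg
eta = 0.4152 = 41.5249%

eta = 41.5249%


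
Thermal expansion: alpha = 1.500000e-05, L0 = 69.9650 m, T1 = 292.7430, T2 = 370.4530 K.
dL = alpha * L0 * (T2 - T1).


dT = 77.7100 K
dL = 1.500000e-05 * 69.9650 * 77.7100 = 0.081555 m
L_final = 70.046555 m

dL = 0.081555 m


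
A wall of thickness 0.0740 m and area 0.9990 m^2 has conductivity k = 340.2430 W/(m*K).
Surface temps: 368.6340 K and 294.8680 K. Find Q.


dT = 73.7660 K
Q = 340.2430 * 0.9990 * 73.7660 / 0.0740 = 338827.9294 W

338827.9294 W


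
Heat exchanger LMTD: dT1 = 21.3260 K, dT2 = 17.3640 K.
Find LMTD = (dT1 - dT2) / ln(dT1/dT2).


dT1/dT2 = 1.2282
ln(dT1/dT2) = 0.2055
LMTD = 3.9620 / 0.2055 = 19.2772 K

19.2772 K


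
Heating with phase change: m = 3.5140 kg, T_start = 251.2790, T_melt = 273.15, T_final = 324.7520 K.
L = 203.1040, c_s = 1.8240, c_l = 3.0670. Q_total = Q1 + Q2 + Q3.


Q1 (sensible, solid) = 3.5140 * 1.8240 * 21.8710 = 140.1830 kJ
Q2 (latent) = 3.5140 * 203.1040 = 713.7075 kJ
Q3 (sensible, liquid) = 3.5140 * 3.0670 * 51.6020 = 556.1374 kJ
Q_total = 1410.0278 kJ

1410.0278 kJ


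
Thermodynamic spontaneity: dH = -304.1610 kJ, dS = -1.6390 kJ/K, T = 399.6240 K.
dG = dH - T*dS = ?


T*dS = 399.6240 * -1.6390 = -654.9837 kJ
dG = -304.1610 + 654.9837 = 350.8227 kJ (non-spontaneous)

dG = 350.8227 kJ, non-spontaneous


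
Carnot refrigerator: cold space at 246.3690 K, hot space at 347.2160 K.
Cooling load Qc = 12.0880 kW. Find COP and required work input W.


COP = 246.3690 / 100.8470 = 2.4430
W = 12.0880 / 2.4430 = 4.9480 kW

COP = 2.4430, W = 4.9480 kW


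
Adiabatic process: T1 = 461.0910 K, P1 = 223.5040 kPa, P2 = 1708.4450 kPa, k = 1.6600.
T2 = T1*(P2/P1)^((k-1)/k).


(k-1)/k = 0.3976
(P2/P1)^exp = 2.2449
T2 = 461.0910 * 2.2449 = 1035.1051 K

1035.1051 K


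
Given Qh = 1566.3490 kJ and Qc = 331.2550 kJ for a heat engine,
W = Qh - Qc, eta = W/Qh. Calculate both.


W = 1566.3490 - 331.2550 = 1235.0940 kJ
eta = 1235.0940 / 1566.3490 = 0.7885 = 78.8518%

W = 1235.0940 kJ, eta = 78.8518%


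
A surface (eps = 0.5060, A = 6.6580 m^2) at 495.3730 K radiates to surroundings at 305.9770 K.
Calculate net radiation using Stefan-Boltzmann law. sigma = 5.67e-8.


T^4 = 6.0218e+10
Tsurr^4 = 8.7651e+09
Q = 0.5060 * 5.67e-8 * 6.6580 * 5.1453e+10 = 9828.5858 W

9828.5858 W


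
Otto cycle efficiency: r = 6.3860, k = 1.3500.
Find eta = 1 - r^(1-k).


r^(k-1) = 1.9135
eta = 1 - 1/1.9135 = 0.4774 = 47.7399%

47.7399%


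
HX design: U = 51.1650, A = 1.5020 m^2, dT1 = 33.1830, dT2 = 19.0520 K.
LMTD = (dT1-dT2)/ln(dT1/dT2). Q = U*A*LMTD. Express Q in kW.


LMTD = 25.4674 K
Q = 51.1650 * 1.5020 * 25.4674 = 1957.1675 W = 1.9572 kW

1.9572 kW


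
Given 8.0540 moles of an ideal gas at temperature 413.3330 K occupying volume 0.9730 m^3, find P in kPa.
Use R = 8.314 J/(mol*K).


P = nRT/V = 8.0540 * 8.314 * 413.3330 / 0.9730
= 27677.1728 / 0.9730 = 28445.1930 Pa = 28.4452 kPa

28.4452 kPa


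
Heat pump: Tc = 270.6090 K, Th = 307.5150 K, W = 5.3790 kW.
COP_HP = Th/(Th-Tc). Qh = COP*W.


COP = 307.5150 / 36.9060 = 8.3324
Qh = 8.3324 * 5.3790 = 44.8199 kW

COP = 8.3324, Qh = 44.8199 kW


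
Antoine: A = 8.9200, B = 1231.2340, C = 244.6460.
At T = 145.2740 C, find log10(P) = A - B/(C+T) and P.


C+T = 389.9200
B/(C+T) = 3.1577
log10(P) = 8.9200 - 3.1577 = 5.7623
P = 10^5.7623 = 578551.4933 mmHg

578551.4933 mmHg


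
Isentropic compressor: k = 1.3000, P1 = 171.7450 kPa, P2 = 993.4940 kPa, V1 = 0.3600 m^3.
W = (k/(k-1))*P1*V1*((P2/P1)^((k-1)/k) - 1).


(k-1)/k = 0.2308
(P2/P1)^exp = 1.4994
W = 4.3333 * 171.7450 * 0.3600 * (1.4994 - 1) = 133.7944 kJ

133.7944 kJ


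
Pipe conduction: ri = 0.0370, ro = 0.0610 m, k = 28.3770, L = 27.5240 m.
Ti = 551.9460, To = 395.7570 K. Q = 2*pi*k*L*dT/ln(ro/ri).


dT = 156.1890 K
ln(ro/ri) = 0.5000
Q = 2*pi*28.3770*27.5240*156.1890 / 0.5000 = 1533121.5895 W

1533121.5895 W


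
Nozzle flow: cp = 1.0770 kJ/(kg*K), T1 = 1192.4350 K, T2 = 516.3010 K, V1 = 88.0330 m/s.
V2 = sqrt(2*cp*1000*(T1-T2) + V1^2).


dT = 676.1340 K
2*cp*1000*dT = 1456392.6360
V1^2 = 7749.8091
V2 = sqrt(1464142.4451) = 1210.0175 m/s

1210.0175 m/s


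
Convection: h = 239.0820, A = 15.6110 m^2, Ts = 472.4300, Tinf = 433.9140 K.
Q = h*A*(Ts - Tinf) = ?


dT = 38.5160 K
Q = 239.0820 * 15.6110 * 38.5160 = 143753.6174 W

143753.6174 W


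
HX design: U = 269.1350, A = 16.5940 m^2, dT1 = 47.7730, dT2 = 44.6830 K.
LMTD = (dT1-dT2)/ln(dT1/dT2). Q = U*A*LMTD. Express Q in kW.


LMTD = 46.2108 K
Q = 269.1350 * 16.5940 * 46.2108 = 206378.5667 W = 206.3786 kW

206.3786 kW


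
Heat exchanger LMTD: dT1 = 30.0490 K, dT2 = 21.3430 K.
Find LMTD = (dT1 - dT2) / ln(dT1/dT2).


dT1/dT2 = 1.4079
ln(dT1/dT2) = 0.3421
LMTD = 8.7060 / 0.3421 = 25.4483 K

25.4483 K


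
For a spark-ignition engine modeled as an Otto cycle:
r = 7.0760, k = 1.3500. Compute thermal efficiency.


r^(k-1) = 1.9835
eta = 1 - 1/1.9835 = 0.4958 = 49.5833%

49.5833%


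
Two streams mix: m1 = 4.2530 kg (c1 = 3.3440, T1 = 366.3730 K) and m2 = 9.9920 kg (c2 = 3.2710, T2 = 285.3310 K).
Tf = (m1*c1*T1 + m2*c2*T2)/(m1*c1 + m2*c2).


num = 14536.2790
den = 46.9059
Tf = 309.9032 K

309.9032 K


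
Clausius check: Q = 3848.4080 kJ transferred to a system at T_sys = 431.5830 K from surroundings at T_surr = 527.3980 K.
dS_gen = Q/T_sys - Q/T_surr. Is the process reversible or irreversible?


dS_sys = 3848.4080/431.5830 = 8.9170 kJ/K
dS_surr = -3848.4080/527.3980 = -7.2970 kJ/K
dS_gen = 8.9170 - 7.2970 = 1.6200 kJ/K (irreversible)

dS_gen = 1.6200 kJ/K, irreversible


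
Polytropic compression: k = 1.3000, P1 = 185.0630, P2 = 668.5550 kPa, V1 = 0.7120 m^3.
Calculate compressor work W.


(k-1)/k = 0.2308
(P2/P1)^exp = 1.3450
W = 4.3333 * 185.0630 * 0.7120 * (1.3450 - 1) = 196.9970 kJ

196.9970 kJ


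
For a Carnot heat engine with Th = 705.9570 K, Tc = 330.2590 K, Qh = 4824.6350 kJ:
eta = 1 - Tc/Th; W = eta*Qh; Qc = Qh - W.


eta = 1 - 330.2590/705.9570 = 0.5322
W = 0.5322 * 4824.6350 = 2567.5866 kJ
Qc = 4824.6350 - 2567.5866 = 2257.0484 kJ

eta = 53.2183%, W = 2567.5866 kJ, Qc = 2257.0484 kJ


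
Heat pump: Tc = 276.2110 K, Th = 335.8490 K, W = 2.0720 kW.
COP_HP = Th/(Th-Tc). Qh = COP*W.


COP = 335.8490 / 59.6380 = 5.6315
Qh = 5.6315 * 2.0720 = 11.6684 kW

COP = 5.6315, Qh = 11.6684 kW


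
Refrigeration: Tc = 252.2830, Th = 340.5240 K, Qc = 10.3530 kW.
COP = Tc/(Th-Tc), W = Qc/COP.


COP = 252.2830 / 88.2410 = 2.8590
W = 10.3530 / 2.8590 = 3.6212 kW

COP = 2.8590, W = 3.6212 kW


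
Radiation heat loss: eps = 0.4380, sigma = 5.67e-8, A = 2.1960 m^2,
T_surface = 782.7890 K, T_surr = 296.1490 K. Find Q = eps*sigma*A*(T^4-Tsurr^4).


T^4 = 3.7547e+11
Tsurr^4 = 7.6920e+09
Q = 0.4380 * 5.67e-8 * 2.1960 * 3.6778e+11 = 20057.5971 W

20057.5971 W


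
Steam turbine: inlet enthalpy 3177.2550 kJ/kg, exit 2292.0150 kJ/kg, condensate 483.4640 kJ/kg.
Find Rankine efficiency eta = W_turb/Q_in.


W = 885.2400 kJ/kg
Q_in = 2693.7910 kJ/kg
eta = 0.3286 = 32.8622%

eta = 32.8622%


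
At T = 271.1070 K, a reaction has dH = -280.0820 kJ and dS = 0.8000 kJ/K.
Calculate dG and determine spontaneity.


T*dS = 271.1070 * 0.8000 = 216.8856 kJ
dG = -280.0820 - 216.8856 = -496.9676 kJ (spontaneous)

dG = -496.9676 kJ, spontaneous


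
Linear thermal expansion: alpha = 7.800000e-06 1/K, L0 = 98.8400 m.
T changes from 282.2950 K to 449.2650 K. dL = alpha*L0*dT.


dT = 166.9700 K
dL = 7.800000e-06 * 98.8400 * 166.9700 = 0.128726 m
L_final = 98.968726 m

dL = 0.128726 m


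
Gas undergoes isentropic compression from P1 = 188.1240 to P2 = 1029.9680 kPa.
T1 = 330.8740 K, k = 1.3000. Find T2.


(k-1)/k = 0.2308
(P2/P1)^exp = 1.4805
T2 = 330.8740 * 1.4805 = 489.8441 K

489.8441 K


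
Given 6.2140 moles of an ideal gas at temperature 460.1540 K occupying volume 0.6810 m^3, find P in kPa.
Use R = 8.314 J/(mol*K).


P = nRT/V = 6.2140 * 8.314 * 460.1540 / 0.6810
= 23773.0263 / 0.6810 = 34908.9960 Pa = 34.9090 kPa

34.9090 kPa


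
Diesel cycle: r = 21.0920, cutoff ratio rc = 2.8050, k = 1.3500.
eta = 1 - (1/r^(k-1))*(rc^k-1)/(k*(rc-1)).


r^(k-1) = 2.9070
rc^k = 4.0245
eta = 0.5730 = 57.3029%

57.3029%


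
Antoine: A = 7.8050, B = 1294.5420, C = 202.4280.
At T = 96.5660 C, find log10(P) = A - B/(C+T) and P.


C+T = 298.9940
B/(C+T) = 4.3297
log10(P) = 7.8050 - 4.3297 = 3.4753
P = 10^3.4753 = 2987.7291 mmHg

2987.7291 mmHg


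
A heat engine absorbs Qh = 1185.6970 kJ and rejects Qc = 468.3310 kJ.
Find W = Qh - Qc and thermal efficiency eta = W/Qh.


W = 1185.6970 - 468.3310 = 717.3660 kJ
eta = 717.3660 / 1185.6970 = 0.6050 = 60.5016%

W = 717.3660 kJ, eta = 60.5016%


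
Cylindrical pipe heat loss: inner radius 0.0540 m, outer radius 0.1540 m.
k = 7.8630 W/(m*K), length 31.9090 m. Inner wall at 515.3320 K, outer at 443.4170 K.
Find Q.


dT = 71.9150 K
ln(ro/ri) = 1.0480
Q = 2*pi*7.8630*31.9090*71.9150 / 1.0480 = 108181.3934 W

108181.3934 W


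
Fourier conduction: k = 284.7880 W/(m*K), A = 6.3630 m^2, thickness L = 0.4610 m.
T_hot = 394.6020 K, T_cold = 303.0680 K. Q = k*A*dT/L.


dT = 91.5340 K
Q = 284.7880 * 6.3630 * 91.5340 / 0.4610 = 359803.2855 W

359803.2855 W


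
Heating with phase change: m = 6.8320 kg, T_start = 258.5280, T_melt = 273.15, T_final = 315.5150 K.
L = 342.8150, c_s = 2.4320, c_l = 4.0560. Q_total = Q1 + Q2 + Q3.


Q1 (sensible, solid) = 6.8320 * 2.4320 * 14.6220 = 242.9507 kJ
Q2 (latent) = 6.8320 * 342.8150 = 2342.1121 kJ
Q3 (sensible, liquid) = 6.8320 * 4.0560 * 42.3650 = 1173.9592 kJ
Q_total = 3759.0220 kJ

3759.0220 kJ


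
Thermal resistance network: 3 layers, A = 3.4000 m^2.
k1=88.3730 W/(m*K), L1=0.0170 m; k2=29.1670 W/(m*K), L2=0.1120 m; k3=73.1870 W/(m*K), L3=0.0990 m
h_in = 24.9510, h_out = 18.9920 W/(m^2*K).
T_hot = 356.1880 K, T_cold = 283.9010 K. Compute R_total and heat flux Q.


R_conv_in = 1/(24.9510*3.4000) = 0.0118
R_1 = 0.0170/(88.3730*3.4000) = 5.6578e-05
R_2 = 0.1120/(29.1670*3.4000) = 0.0011
R_3 = 0.0990/(73.1870*3.4000) = 0.0004
R_conv_out = 1/(18.9920*3.4000) = 0.0155
R_total = 0.0289 K/W
Q = 72.2870 / 0.0289 = 2504.9175 W

R_total = 0.0289 K/W, Q = 2504.9175 W


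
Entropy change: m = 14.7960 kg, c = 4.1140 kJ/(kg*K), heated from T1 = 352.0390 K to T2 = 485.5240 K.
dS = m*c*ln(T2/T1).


T2/T1 = 1.3792
ln(T2/T1) = 0.3215
dS = 14.7960 * 4.1140 * 0.3215 = 19.5691 kJ/K

19.5691 kJ/K


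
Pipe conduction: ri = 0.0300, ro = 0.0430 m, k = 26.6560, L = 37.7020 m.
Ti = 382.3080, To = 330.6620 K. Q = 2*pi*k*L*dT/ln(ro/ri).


dT = 51.6460 K
ln(ro/ri) = 0.3600
Q = 2*pi*26.6560*37.7020*51.6460 / 0.3600 = 905878.8687 W

905878.8687 W


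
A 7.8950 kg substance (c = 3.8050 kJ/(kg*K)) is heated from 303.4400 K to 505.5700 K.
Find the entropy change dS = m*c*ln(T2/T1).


T2/T1 = 1.6661
ln(T2/T1) = 0.5105
dS = 7.8950 * 3.8050 * 0.5105 = 15.3357 kJ/K

15.3357 kJ/K


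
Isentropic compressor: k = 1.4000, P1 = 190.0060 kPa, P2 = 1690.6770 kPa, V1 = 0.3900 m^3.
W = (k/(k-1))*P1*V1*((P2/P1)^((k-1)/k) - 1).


(k-1)/k = 0.2857
(P2/P1)^exp = 1.8674
W = 3.5000 * 190.0060 * 0.3900 * (1.8674 - 1) = 224.9554 kJ

224.9554 kJ


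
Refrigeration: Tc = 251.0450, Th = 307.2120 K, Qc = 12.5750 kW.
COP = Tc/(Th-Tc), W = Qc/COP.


COP = 251.0450 / 56.1670 = 4.4696
W = 12.5750 / 4.4696 = 2.8134 kW

COP = 4.4696, W = 2.8134 kW


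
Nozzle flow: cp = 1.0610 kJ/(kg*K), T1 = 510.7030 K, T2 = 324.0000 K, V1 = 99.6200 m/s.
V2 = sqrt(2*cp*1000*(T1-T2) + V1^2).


dT = 186.7030 K
2*cp*1000*dT = 396183.7660
V1^2 = 9924.1444
V2 = sqrt(406107.9104) = 637.2660 m/s

637.2660 m/s


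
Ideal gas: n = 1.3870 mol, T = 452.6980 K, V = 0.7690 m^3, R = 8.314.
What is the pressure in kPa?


P = nRT/V = 1.3870 * 8.314 * 452.6980 / 0.7690
= 5220.2951 / 0.7690 = 6788.4202 Pa = 6.7884 kPa

6.7884 kPa


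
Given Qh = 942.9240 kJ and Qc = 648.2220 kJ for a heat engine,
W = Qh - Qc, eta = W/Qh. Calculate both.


W = 942.9240 - 648.2220 = 294.7020 kJ
eta = 294.7020 / 942.9240 = 0.3125 = 31.2541%

W = 294.7020 kJ, eta = 31.2541%


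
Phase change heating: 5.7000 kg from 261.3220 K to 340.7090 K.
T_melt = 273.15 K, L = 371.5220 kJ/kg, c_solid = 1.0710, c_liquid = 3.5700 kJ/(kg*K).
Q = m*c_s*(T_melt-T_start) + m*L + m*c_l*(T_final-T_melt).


Q1 (sensible, solid) = 5.7000 * 1.0710 * 11.8280 = 72.2064 kJ
Q2 (latent) = 5.7000 * 371.5220 = 2117.6754 kJ
Q3 (sensible, liquid) = 5.7000 * 3.5700 * 67.5590 = 1374.7581 kJ
Q_total = 3564.6399 kJ

3564.6399 kJ


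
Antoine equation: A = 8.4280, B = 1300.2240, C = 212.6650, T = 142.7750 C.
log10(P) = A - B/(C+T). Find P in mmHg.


C+T = 355.4400
B/(C+T) = 3.6581
log10(P) = 8.4280 - 3.6581 = 4.7699
P = 10^4.7699 = 58875.0281 mmHg

58875.0281 mmHg


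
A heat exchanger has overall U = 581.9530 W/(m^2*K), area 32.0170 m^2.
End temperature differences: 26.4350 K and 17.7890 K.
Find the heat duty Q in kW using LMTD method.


LMTD = 21.8273 K
Q = 581.9530 * 32.0170 * 21.8273 = 406695.6301 W = 406.6956 kW

406.6956 kW


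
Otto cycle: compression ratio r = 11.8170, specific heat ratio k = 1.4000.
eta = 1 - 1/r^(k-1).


r^(k-1) = 2.6854
eta = 1 - 1/2.6854 = 0.6276 = 62.7611%

62.7611%


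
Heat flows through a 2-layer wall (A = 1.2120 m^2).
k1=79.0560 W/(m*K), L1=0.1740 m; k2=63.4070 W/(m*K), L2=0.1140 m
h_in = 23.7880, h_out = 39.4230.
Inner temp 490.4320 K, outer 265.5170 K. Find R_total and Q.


R_conv_in = 1/(23.7880*1.2120) = 0.0347
R_1 = 0.1740/(79.0560*1.2120) = 0.0018
R_2 = 0.1140/(63.4070*1.2120) = 0.0015
R_conv_out = 1/(39.4230*1.2120) = 0.0209
R_total = 0.0589 K/W
Q = 224.9150 / 0.0589 = 3817.7359 W

R_total = 0.0589 K/W, Q = 3817.7359 W


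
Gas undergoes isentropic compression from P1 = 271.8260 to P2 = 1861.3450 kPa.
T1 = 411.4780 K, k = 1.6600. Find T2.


(k-1)/k = 0.3976
(P2/P1)^exp = 2.1488
T2 = 411.4780 * 2.1488 = 884.1941 K

884.1941 K


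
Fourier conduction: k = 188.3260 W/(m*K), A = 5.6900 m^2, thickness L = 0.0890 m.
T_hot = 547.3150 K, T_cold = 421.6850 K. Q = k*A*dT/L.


dT = 125.6300 K
Q = 188.3260 * 5.6900 * 125.6300 / 0.0890 = 1512606.2889 W

1512606.2889 W


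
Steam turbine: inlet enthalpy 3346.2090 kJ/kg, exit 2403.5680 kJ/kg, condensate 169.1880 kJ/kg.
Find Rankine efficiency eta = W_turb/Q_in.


W = 942.6410 kJ/kg
Q_in = 3177.0210 kJ/kg
eta = 0.2967 = 29.6706%

eta = 29.6706%


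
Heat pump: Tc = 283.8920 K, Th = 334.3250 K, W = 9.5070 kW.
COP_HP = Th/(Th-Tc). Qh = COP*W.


COP = 334.3250 / 50.4330 = 6.6291
Qh = 6.6291 * 9.5070 = 63.0228 kW

COP = 6.6291, Qh = 63.0228 kW


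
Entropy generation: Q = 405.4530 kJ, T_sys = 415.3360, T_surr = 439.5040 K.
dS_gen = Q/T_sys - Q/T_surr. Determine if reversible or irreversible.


dS_sys = 405.4530/415.3360 = 0.9762 kJ/K
dS_surr = -405.4530/439.5040 = -0.9225 kJ/K
dS_gen = 0.9762 - 0.9225 = 0.0537 kJ/K (irreversible)

dS_gen = 0.0537 kJ/K, irreversible


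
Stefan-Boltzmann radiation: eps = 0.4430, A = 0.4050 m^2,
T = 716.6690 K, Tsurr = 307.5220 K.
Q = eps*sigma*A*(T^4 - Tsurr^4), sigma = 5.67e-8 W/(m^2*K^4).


T^4 = 2.6380e+11
Tsurr^4 = 8.9434e+09
Q = 0.4430 * 5.67e-8 * 0.4050 * 2.5486e+11 = 2592.6106 W

2592.6106 W


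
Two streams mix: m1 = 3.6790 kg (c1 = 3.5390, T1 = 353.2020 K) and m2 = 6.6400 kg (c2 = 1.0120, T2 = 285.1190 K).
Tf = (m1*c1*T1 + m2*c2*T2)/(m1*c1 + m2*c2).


num = 6514.5918
den = 19.7397
Tf = 330.0255 K

330.0255 K


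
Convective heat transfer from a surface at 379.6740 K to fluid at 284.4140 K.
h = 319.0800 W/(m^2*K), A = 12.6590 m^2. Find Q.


dT = 95.2600 K
Q = 319.0800 * 12.6590 * 95.2600 = 384777.4042 W

384777.4042 W


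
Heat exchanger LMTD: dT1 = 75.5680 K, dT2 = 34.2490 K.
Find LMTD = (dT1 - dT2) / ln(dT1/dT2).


dT1/dT2 = 2.2064
ln(dT1/dT2) = 0.7914
LMTD = 41.3190 / 0.7914 = 52.2116 K

52.2116 K


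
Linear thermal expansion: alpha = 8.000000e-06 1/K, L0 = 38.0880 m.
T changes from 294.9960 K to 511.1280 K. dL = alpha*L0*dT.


dT = 216.1320 K
dL = 8.000000e-06 * 38.0880 * 216.1320 = 0.065856 m
L_final = 38.153856 m

dL = 0.065856 m


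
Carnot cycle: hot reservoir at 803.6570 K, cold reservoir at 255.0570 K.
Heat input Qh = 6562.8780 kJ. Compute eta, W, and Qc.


eta = 1 - 255.0570/803.6570 = 0.6826
W = 0.6826 * 6562.8780 = 4480.0143 kJ
Qc = 6562.8780 - 4480.0143 = 2082.8637 kJ

eta = 68.2630%, W = 4480.0143 kJ, Qc = 2082.8637 kJ


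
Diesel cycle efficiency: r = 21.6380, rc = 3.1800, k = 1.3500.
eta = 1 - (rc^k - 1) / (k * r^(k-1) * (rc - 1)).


r^(k-1) = 2.9331
rc^k = 4.7673
eta = 0.5636 = 56.3565%

56.3565%


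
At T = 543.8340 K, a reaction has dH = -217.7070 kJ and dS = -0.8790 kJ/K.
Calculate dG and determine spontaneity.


T*dS = 543.8340 * -0.8790 = -478.0301 kJ
dG = -217.7070 + 478.0301 = 260.3231 kJ (non-spontaneous)

dG = 260.3231 kJ, non-spontaneous


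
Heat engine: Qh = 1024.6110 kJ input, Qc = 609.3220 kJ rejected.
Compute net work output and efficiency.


W = 1024.6110 - 609.3220 = 415.2890 kJ
eta = 415.2890 / 1024.6110 = 0.4053 = 40.5314%

W = 415.2890 kJ, eta = 40.5314%


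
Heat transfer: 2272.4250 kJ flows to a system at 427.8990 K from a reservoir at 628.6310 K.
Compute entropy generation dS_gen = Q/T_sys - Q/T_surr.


dS_sys = 2272.4250/427.8990 = 5.3107 kJ/K
dS_surr = -2272.4250/628.6310 = -3.6149 kJ/K
dS_gen = 5.3107 - 3.6149 = 1.6958 kJ/K (irreversible)

dS_gen = 1.6958 kJ/K, irreversible


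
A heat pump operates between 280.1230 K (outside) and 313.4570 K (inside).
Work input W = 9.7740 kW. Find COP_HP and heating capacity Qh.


COP = 313.4570 / 33.3340 = 9.4035
Qh = 9.4035 * 9.7740 = 91.9100 kW

COP = 9.4035, Qh = 91.9100 kW


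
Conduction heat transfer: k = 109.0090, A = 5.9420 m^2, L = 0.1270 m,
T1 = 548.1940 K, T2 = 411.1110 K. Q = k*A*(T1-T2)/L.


dT = 137.0830 K
Q = 109.0090 * 5.9420 * 137.0830 / 0.1270 = 699157.2772 W

699157.2772 W


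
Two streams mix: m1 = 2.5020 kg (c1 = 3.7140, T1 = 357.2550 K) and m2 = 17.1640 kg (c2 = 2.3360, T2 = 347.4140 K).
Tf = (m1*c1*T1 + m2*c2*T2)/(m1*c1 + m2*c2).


num = 17249.3668
den = 49.3875
Tf = 349.2656 K

349.2656 K


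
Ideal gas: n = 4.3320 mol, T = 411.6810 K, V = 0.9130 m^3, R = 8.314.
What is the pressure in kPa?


P = nRT/V = 4.3320 * 8.314 * 411.6810 / 0.9130
= 14827.2050 / 0.9130 = 16240.0931 Pa = 16.2401 kPa

16.2401 kPa


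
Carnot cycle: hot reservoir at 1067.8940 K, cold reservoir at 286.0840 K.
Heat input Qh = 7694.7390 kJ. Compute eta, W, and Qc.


eta = 1 - 286.0840/1067.8940 = 0.7321
W = 0.7321 * 7694.7390 = 5633.3530 kJ
Qc = 7694.7390 - 5633.3530 = 2061.3860 kJ

eta = 73.2104%, W = 5633.3530 kJ, Qc = 2061.3860 kJ


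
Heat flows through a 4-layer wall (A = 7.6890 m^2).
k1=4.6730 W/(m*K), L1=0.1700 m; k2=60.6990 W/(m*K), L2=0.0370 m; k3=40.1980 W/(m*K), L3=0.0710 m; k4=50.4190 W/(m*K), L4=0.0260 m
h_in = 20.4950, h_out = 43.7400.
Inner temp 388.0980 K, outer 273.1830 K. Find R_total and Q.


R_conv_in = 1/(20.4950*7.6890) = 0.0063
R_1 = 0.1700/(4.6730*7.6890) = 0.0047
R_2 = 0.0370/(60.6990*7.6890) = 7.9278e-05
R_3 = 0.0710/(40.1980*7.6890) = 0.0002
R_4 = 0.0260/(50.4190*7.6890) = 6.7067e-05
R_conv_out = 1/(43.7400*7.6890) = 0.0030
R_total = 0.0144 K/W
Q = 114.9150 / 0.0144 = 7965.5424 W

R_total = 0.0144 K/W, Q = 7965.5424 W


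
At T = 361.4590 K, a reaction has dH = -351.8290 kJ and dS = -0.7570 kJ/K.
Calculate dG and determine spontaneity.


T*dS = 361.4590 * -0.7570 = -273.6245 kJ
dG = -351.8290 + 273.6245 = -78.2045 kJ (spontaneous)

dG = -78.2045 kJ, spontaneous


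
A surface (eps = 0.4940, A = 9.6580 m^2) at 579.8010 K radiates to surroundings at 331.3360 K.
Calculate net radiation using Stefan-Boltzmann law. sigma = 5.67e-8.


T^4 = 1.1301e+11
Tsurr^4 = 1.2052e+10
Q = 0.4940 * 5.67e-8 * 9.6580 * 1.0096e+11 = 27310.8334 W

27310.8334 W


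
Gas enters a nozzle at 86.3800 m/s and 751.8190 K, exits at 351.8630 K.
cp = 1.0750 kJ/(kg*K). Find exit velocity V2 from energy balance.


dT = 399.9560 K
2*cp*1000*dT = 859905.4000
V1^2 = 7461.5044
V2 = sqrt(867366.9044) = 931.3253 m/s

931.3253 m/s


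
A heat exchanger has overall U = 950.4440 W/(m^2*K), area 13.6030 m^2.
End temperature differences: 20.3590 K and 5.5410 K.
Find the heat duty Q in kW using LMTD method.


LMTD = 11.3867 K
Q = 950.4440 * 13.6030 * 11.3867 = 147216.7903 W = 147.2168 kW

147.2168 kW


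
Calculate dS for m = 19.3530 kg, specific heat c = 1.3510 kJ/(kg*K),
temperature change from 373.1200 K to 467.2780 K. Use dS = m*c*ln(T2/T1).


T2/T1 = 1.2524
ln(T2/T1) = 0.2250
dS = 19.3530 * 1.3510 * 0.2250 = 5.8835 kJ/K

5.8835 kJ/K


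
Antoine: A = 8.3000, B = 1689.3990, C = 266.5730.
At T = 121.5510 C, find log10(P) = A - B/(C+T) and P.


C+T = 388.1240
B/(C+T) = 4.3527
log10(P) = 8.3000 - 4.3527 = 3.9473
P = 10^3.9473 = 8856.6594 mmHg

8856.6594 mmHg


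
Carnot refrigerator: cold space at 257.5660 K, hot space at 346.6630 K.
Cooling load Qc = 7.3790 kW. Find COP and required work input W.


COP = 257.5660 / 89.0970 = 2.8908
W = 7.3790 / 2.8908 = 2.5525 kW

COP = 2.8908, W = 2.5525 kW


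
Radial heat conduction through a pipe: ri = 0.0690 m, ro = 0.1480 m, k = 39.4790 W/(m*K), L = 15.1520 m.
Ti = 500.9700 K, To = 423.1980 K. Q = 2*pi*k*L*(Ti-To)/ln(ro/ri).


dT = 77.7720 K
ln(ro/ri) = 0.7631
Q = 2*pi*39.4790*15.1520*77.7720 / 0.7631 = 383049.1510 W

383049.1510 W


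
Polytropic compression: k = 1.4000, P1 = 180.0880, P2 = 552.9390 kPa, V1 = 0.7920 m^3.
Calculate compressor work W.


(k-1)/k = 0.2857
(P2/P1)^exp = 1.3778
W = 3.5000 * 180.0880 * 0.7920 * (1.3778 - 1) = 188.6177 kJ

188.6177 kJ


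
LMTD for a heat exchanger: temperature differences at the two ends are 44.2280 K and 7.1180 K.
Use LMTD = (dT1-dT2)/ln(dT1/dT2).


dT1/dT2 = 6.2135
ln(dT1/dT2) = 1.8267
LMTD = 37.1100 / 1.8267 = 20.3150 K

20.3150 K


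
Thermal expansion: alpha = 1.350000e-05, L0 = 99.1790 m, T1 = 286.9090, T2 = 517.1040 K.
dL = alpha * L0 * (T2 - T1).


dT = 230.1950 K
dL = 1.350000e-05 * 99.1790 * 230.1950 = 0.308212 m
L_final = 99.487212 m

dL = 0.308212 m


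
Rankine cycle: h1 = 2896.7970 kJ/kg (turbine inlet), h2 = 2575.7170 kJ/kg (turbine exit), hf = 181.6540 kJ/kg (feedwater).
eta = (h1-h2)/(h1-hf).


W = 321.0800 kJ/kg
Q_in = 2715.1430 kJ/kg
eta = 0.1183 = 11.8255%

eta = 11.8255%


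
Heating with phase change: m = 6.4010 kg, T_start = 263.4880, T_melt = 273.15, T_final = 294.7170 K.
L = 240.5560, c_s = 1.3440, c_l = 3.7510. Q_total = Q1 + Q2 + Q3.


Q1 (sensible, solid) = 6.4010 * 1.3440 * 9.6620 = 83.1216 kJ
Q2 (latent) = 6.4010 * 240.5560 = 1539.7990 kJ
Q3 (sensible, liquid) = 6.4010 * 3.7510 * 21.5670 = 517.8269 kJ
Q_total = 2140.7475 kJ

2140.7475 kJ


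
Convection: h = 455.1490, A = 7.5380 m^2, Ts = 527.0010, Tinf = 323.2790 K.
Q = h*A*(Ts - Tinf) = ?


dT = 203.7220 K
Q = 455.1490 * 7.5380 * 203.7220 = 698952.4912 W

698952.4912 W


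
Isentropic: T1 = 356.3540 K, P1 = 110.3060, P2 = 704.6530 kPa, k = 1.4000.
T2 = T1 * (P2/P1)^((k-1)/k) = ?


(k-1)/k = 0.2857
(P2/P1)^exp = 1.6987
T2 = 356.3540 * 1.6987 = 605.3257 K

605.3257 K


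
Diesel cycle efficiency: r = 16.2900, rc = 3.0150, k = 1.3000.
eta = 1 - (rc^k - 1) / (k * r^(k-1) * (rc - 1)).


r^(k-1) = 2.3098
rc^k = 4.1983
eta = 0.4714 = 47.1403%

47.1403%


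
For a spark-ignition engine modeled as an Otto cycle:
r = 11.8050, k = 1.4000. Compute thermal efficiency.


r^(k-1) = 2.6843
eta = 1 - 1/2.6843 = 0.6275 = 62.7459%

62.7459%


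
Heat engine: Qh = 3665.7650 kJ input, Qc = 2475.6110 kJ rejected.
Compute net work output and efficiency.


W = 3665.7650 - 2475.6110 = 1190.1540 kJ
eta = 1190.1540 / 3665.7650 = 0.3247 = 32.4667%

W = 1190.1540 kJ, eta = 32.4667%


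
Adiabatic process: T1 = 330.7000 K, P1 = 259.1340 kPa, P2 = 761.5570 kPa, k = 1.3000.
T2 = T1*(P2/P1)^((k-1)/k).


(k-1)/k = 0.2308
(P2/P1)^exp = 1.2825
T2 = 330.7000 * 1.2825 = 424.1068 K

424.1068 K


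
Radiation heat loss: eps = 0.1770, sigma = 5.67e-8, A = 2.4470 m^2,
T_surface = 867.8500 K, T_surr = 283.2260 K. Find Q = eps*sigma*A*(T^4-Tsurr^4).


T^4 = 5.6726e+11
Tsurr^4 = 6.4348e+09
Q = 0.1770 * 5.67e-8 * 2.4470 * 5.6082e+11 = 13772.5486 W

13772.5486 W


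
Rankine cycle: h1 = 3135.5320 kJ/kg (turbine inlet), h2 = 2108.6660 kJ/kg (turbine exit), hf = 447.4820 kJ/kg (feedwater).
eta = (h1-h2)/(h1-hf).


W = 1026.8660 kJ/kg
Q_in = 2688.0500 kJ/kg
eta = 0.3820 = 38.2011%

eta = 38.2011%


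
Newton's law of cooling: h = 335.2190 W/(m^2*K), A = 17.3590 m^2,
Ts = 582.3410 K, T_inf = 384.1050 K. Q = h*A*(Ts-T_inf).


dT = 198.2360 K
Q = 335.2190 * 17.3590 * 198.2360 = 1153548.4907 W

1153548.4907 W


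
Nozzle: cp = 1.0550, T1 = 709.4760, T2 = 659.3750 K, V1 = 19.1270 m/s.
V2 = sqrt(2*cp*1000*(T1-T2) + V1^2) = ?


dT = 50.1010 K
2*cp*1000*dT = 105713.1100
V1^2 = 365.8421
V2 = sqrt(106078.9521) = 325.6976 m/s

325.6976 m/s


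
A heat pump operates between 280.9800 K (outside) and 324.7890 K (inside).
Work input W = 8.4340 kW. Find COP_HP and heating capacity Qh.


COP = 324.7890 / 43.8090 = 7.4138
Qh = 7.4138 * 8.4340 = 62.5276 kW

COP = 7.4138, Qh = 62.5276 kW


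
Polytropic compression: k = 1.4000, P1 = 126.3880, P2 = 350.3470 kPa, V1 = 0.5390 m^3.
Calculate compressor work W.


(k-1)/k = 0.2857
(P2/P1)^exp = 1.3382
W = 3.5000 * 126.3880 * 0.5390 * (1.3382 - 1) = 80.6308 kJ

80.6308 kJ


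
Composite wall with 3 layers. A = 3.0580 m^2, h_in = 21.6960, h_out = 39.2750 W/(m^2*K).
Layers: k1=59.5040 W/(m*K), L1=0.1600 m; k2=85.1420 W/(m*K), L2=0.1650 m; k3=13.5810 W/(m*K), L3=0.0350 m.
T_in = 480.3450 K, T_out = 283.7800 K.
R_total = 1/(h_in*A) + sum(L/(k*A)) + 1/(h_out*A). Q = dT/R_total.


R_conv_in = 1/(21.6960*3.0580) = 0.0151
R_1 = 0.1600/(59.5040*3.0580) = 0.0009
R_2 = 0.1650/(85.1420*3.0580) = 0.0006
R_3 = 0.0350/(13.5810*3.0580) = 0.0008
R_conv_out = 1/(39.2750*3.0580) = 0.0083
R_total = 0.0258 K/W
Q = 196.5650 / 0.0258 = 7632.2936 W

R_total = 0.0258 K/W, Q = 7632.2936 W


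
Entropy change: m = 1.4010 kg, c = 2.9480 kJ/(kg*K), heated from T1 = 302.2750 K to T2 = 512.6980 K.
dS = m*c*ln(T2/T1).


T2/T1 = 1.6961
ln(T2/T1) = 0.5283
dS = 1.4010 * 2.9480 * 0.5283 = 2.1822 kJ/K

2.1822 kJ/K


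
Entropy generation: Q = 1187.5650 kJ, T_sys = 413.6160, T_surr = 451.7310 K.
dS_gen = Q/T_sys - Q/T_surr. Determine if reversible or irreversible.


dS_sys = 1187.5650/413.6160 = 2.8712 kJ/K
dS_surr = -1187.5650/451.7310 = -2.6289 kJ/K
dS_gen = 2.8712 - 2.6289 = 0.2423 kJ/K (irreversible)

dS_gen = 0.2423 kJ/K, irreversible


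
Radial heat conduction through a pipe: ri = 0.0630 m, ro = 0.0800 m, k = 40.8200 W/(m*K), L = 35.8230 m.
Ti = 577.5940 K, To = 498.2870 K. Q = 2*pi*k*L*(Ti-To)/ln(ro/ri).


dT = 79.3070 K
ln(ro/ri) = 0.2389
Q = 2*pi*40.8200*35.8230*79.3070 / 0.2389 = 3050176.0313 W

3050176.0313 W


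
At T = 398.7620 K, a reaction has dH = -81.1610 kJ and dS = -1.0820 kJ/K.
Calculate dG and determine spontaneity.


T*dS = 398.7620 * -1.0820 = -431.4605 kJ
dG = -81.1610 + 431.4605 = 350.2995 kJ (non-spontaneous)

dG = 350.2995 kJ, non-spontaneous


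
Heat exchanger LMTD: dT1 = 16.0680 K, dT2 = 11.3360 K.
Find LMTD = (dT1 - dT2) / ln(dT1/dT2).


dT1/dT2 = 1.4174
ln(dT1/dT2) = 0.3488
LMTD = 4.7320 / 0.3488 = 13.5647 K

13.5647 K


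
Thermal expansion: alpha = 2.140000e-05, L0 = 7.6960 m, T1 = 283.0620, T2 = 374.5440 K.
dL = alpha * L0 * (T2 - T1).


dT = 91.4820 K
dL = 2.140000e-05 * 7.6960 * 91.4820 = 0.015067 m
L_final = 7.711067 m

dL = 0.015067 m


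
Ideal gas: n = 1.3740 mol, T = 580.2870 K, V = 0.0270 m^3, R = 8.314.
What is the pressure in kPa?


P = nRT/V = 1.3740 * 8.314 * 580.2870 / 0.0270
= 6628.8714 / 0.0270 = 245513.7558 Pa = 245.5138 kPa

245.5138 kPa


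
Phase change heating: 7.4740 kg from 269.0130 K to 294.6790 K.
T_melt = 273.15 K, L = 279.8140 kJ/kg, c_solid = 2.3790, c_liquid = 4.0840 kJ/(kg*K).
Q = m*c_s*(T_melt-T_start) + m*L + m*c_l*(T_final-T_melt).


Q1 (sensible, solid) = 7.4740 * 2.3790 * 4.1370 = 73.5585 kJ
Q2 (latent) = 7.4740 * 279.8140 = 2091.3298 kJ
Q3 (sensible, liquid) = 7.4740 * 4.0840 * 21.5290 = 657.1472 kJ
Q_total = 2822.0356 kJ

2822.0356 kJ


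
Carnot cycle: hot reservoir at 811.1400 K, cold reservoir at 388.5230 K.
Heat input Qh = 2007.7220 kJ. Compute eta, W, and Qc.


eta = 1 - 388.5230/811.1400 = 0.5210
W = 0.5210 * 2007.7220 = 1046.0555 kJ
Qc = 2007.7220 - 1046.0555 = 961.6665 kJ

eta = 52.1016%, W = 1046.0555 kJ, Qc = 961.6665 kJ


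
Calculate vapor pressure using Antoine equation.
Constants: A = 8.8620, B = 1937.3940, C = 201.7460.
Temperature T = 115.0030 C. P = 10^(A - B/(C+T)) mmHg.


C+T = 316.7490
B/(C+T) = 6.1165
log10(P) = 8.8620 - 6.1165 = 2.7455
P = 10^2.7455 = 556.5497 mmHg

556.5497 mmHg


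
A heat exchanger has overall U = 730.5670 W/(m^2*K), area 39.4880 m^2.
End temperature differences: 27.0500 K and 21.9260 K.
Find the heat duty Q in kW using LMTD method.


LMTD = 24.3984 K
Q = 730.5670 * 39.4880 * 24.3984 = 703860.1164 W = 703.8601 kW

703.8601 kW


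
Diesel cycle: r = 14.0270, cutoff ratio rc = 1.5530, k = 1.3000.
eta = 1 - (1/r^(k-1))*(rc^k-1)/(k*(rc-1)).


r^(k-1) = 2.2085
rc^k = 1.7722
eta = 0.5136 = 51.3598%

51.3598%


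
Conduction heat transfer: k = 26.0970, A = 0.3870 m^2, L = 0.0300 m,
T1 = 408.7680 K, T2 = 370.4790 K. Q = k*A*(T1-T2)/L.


dT = 38.2890 K
Q = 26.0970 * 0.3870 * 38.2890 / 0.0300 = 12890.0416 W

12890.0416 W


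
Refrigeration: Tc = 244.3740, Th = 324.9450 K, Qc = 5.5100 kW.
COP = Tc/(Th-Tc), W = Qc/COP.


COP = 244.3740 / 80.5710 = 3.0330
W = 5.5100 / 3.0330 = 1.8167 kW

COP = 3.0330, W = 1.8167 kW


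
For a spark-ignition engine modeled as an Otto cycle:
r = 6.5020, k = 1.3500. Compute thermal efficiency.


r^(k-1) = 1.9256
eta = 1 - 1/1.9256 = 0.4807 = 48.0682%

48.0682%


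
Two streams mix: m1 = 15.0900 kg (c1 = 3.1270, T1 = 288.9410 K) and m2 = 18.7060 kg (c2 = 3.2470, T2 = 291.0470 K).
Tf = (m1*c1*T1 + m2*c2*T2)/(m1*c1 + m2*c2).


num = 31311.8181
den = 107.9248
Tf = 290.1262 K

290.1262 K


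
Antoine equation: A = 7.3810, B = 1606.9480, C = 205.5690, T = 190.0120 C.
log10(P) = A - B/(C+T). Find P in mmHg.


C+T = 395.5810
B/(C+T) = 4.0622
log10(P) = 7.3810 - 4.0622 = 3.3188
P = 10^3.3188 = 2083.3024 mmHg

2083.3024 mmHg


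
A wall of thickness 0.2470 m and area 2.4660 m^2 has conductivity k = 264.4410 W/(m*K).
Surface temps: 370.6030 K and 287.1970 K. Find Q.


dT = 83.4060 K
Q = 264.4410 * 2.4660 * 83.4060 / 0.2470 = 220202.4788 W

220202.4788 W


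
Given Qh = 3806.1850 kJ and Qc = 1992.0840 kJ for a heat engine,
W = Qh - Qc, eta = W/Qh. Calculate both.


W = 3806.1850 - 1992.0840 = 1814.1010 kJ
eta = 1814.1010 / 3806.1850 = 0.4766 = 47.6619%

W = 1814.1010 kJ, eta = 47.6619%


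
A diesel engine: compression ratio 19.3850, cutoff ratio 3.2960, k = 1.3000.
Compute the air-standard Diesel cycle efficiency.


r^(k-1) = 2.4335
rc^k = 4.7139
eta = 0.4887 = 48.8696%

48.8696%


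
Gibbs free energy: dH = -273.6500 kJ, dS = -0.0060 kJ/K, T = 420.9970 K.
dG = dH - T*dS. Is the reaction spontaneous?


T*dS = 420.9970 * -0.0060 = -2.5260 kJ
dG = -273.6500 + 2.5260 = -271.1240 kJ (spontaneous)

dG = -271.1240 kJ, spontaneous


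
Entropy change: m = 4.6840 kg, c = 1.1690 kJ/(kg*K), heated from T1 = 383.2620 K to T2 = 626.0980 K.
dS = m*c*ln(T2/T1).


T2/T1 = 1.6336
ln(T2/T1) = 0.4908
dS = 4.6840 * 1.1690 * 0.4908 = 2.6874 kJ/K

2.6874 kJ/K


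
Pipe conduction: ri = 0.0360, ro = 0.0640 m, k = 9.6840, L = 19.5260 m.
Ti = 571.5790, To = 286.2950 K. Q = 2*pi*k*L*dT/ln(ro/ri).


dT = 285.2840 K
ln(ro/ri) = 0.5754
Q = 2*pi*9.6840*19.5260*285.2840 / 0.5754 = 589091.2267 W

589091.2267 W


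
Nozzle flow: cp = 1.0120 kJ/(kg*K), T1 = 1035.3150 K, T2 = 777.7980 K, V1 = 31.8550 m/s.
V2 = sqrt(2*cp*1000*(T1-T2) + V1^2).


dT = 257.5170 K
2*cp*1000*dT = 521214.4080
V1^2 = 1014.7410
V2 = sqrt(522229.1490) = 722.6542 m/s

722.6542 m/s


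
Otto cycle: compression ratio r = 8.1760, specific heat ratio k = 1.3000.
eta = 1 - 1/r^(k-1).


r^(k-1) = 1.8783
eta = 1 - 1/1.8783 = 0.4676 = 46.7600%

46.7600%


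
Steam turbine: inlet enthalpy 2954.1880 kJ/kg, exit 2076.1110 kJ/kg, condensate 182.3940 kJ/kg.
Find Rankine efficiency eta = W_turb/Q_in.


W = 878.0770 kJ/kg
Q_in = 2771.7940 kJ/kg
eta = 0.3168 = 31.6790%

eta = 31.6790%


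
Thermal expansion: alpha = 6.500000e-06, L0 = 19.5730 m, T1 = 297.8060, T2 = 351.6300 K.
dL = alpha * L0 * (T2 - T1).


dT = 53.8240 K
dL = 6.500000e-06 * 19.5730 * 53.8240 = 0.006848 m
L_final = 19.579848 m

dL = 0.006848 m


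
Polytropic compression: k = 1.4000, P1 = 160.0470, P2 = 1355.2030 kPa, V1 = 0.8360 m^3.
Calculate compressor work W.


(k-1)/k = 0.2857
(P2/P1)^exp = 1.8411
W = 3.5000 * 160.0470 * 0.8360 * (1.8411 - 1) = 393.8771 kJ

393.8771 kJ
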